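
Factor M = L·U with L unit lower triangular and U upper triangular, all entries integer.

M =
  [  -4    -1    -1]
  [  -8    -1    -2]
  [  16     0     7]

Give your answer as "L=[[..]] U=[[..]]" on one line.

  R1 -= 2·R0 → [0,1,0]
  R2 -= -4·R0 → [0,-4,3]
  R2 -= -4·R1 → [0,0,3]

L=[[1,0,0],[2,1,0],[-4,-4,1]] U=[[-4,-1,-1],[0,1,0],[0,0,3]]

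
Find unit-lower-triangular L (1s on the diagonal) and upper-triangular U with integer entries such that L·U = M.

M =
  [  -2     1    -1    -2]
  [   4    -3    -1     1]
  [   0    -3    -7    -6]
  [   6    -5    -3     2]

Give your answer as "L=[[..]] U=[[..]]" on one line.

L=[[1,0,0,0],[-2,1,0,0],[0,3,1,0],[-3,2,0,1]] U=[[-2,1,-1,-2],[0,-1,-3,-3],[0,0,2,3],[0,0,0,2]]

  R1 -= -2·R0 → [0,-1,-3,-3]
  R2 -= 0·R0 → [0,-3,-7,-6]
  R3 -= -3·R0 → [0,-2,-6,-4]
  R2 -= 3·R1 → [0,0,2,3]
  R3 -= 2·R1 → [0,0,0,2]
  R3 -= 0·R2 → [0,0,0,2]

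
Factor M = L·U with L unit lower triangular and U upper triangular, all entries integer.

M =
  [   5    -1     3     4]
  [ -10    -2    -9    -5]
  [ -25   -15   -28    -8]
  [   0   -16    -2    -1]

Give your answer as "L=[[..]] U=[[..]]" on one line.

  row1 -= -2·row0 → [0,-4,-3,3]
  row2 -= -5·row0 → [0,-20,-13,12]
  row3 -= 0·row0 → [0,-16,-2,-1]
  row2 -= 5·row1 → [0,0,2,-3]
  row3 -= 4·row1 → [0,0,10,-13]
  row3 -= 5·row2 → [0,0,0,2]

L=[[1,0,0,0],[-2,1,0,0],[-5,5,1,0],[0,4,5,1]] U=[[5,-1,3,4],[0,-4,-3,3],[0,0,2,-3],[0,0,0,2]]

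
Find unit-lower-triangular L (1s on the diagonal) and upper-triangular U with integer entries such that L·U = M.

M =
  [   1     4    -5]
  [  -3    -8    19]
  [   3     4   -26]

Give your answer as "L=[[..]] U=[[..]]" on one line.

  row1 -= -3·row0 → [0,4,4]
  row2 -= 3·row0 → [0,-8,-11]
  row2 -= -2·row1 → [0,0,-3]

L=[[1,0,0],[-3,1,0],[3,-2,1]] U=[[1,4,-5],[0,4,4],[0,0,-3]]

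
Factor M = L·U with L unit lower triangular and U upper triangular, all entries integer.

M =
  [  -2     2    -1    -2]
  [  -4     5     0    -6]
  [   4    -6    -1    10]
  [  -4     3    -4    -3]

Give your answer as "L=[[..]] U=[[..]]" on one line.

L=[[1,0,0,0],[2,1,0,0],[-2,-2,1,0],[2,-1,0,1]] U=[[-2,2,-1,-2],[0,1,2,-2],[0,0,1,2],[0,0,0,-1]]

  r1 -= 2·r0 → [0,1,2,-2]
  r2 -= -2·r0 → [0,-2,-3,6]
  r3 -= 2·r0 → [0,-1,-2,1]
  r2 -= -2·r1 → [0,0,1,2]
  r3 -= -1·r1 → [0,0,0,-1]
  r3 -= 0·r2 → [0,0,0,-1]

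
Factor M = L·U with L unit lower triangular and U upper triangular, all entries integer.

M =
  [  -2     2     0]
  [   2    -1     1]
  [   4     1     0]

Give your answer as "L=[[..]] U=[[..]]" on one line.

  row1 -= -1·row0 → [0,1,1]
  row2 -= -2·row0 → [0,5,0]
  row2 -= 5·row1 → [0,0,-5]

L=[[1,0,0],[-1,1,0],[-2,5,1]] U=[[-2,2,0],[0,1,1],[0,0,-5]]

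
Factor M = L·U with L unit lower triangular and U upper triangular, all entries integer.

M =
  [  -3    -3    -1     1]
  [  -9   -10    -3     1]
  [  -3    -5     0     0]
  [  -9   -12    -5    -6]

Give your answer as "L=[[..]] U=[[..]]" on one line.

L=[[1,0,0,0],[3,1,0,0],[1,2,1,0],[3,3,-2,1]] U=[[-3,-3,-1,1],[0,-1,0,-2],[0,0,1,3],[0,0,0,3]]

  row1 -= 3·row0 → [0,-1,0,-2]
  row2 -= 1·row0 → [0,-2,1,-1]
  row3 -= 3·row0 → [0,-3,-2,-9]
  row2 -= 2·row1 → [0,0,1,3]
  row3 -= 3·row1 → [0,0,-2,-3]
  row3 -= -2·row2 → [0,0,0,3]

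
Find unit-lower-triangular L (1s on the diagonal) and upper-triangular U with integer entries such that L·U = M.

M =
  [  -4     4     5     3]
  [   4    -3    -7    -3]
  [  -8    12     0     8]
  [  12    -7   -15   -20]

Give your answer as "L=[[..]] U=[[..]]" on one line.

  row1 -= -1·row0 → [0,1,-2,0]
  row2 -= 2·row0 → [0,4,-10,2]
  row3 -= -3·row0 → [0,5,0,-11]
  row2 -= 4·row1 → [0,0,-2,2]
  row3 -= 5·row1 → [0,0,10,-11]
  row3 -= -5·row2 → [0,0,0,-1]

L=[[1,0,0,0],[-1,1,0,0],[2,4,1,0],[-3,5,-5,1]] U=[[-4,4,5,3],[0,1,-2,0],[0,0,-2,2],[0,0,0,-1]]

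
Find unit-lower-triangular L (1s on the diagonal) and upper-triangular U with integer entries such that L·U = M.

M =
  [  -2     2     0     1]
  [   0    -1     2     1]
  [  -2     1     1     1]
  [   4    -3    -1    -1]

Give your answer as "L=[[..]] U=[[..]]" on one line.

  R1 -= 0·R0 → [0,-1,2,1]
  R2 -= 1·R0 → [0,-1,1,0]
  R3 -= -2·R0 → [0,1,-1,1]
  R2 -= 1·R1 → [0,0,-1,-1]
  R3 -= -1·R1 → [0,0,1,2]
  R3 -= -1·R2 → [0,0,0,1]

L=[[1,0,0,0],[0,1,0,0],[1,1,1,0],[-2,-1,-1,1]] U=[[-2,2,0,1],[0,-1,2,1],[0,0,-1,-1],[0,0,0,1]]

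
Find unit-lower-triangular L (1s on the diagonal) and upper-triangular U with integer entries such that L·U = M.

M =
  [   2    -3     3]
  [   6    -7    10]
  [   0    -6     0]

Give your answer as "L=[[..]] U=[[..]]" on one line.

L=[[1,0,0],[3,1,0],[0,-3,1]] U=[[2,-3,3],[0,2,1],[0,0,3]]

  r1 -= 3·r0 → [0,2,1]
  r2 -= 0·r0 → [0,-6,0]
  r2 -= -3·r1 → [0,0,3]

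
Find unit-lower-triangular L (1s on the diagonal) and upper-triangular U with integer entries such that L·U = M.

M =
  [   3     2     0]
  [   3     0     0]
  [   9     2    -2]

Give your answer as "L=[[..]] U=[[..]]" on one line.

  r1 -= 1·r0 → [0,-2,0]
  r2 -= 3·r0 → [0,-4,-2]
  r2 -= 2·r1 → [0,0,-2]

L=[[1,0,0],[1,1,0],[3,2,1]] U=[[3,2,0],[0,-2,0],[0,0,-2]]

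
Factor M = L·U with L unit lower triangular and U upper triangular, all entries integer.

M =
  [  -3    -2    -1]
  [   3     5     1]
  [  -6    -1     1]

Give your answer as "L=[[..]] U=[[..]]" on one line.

  R1 -= -1·R0 → [0,3,0]
  R2 -= 2·R0 → [0,3,3]
  R2 -= 1·R1 → [0,0,3]

L=[[1,0,0],[-1,1,0],[2,1,1]] U=[[-3,-2,-1],[0,3,0],[0,0,3]]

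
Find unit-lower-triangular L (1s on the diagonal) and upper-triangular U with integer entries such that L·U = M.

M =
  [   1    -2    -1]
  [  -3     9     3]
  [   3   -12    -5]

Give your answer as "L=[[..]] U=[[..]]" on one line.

L=[[1,0,0],[-3,1,0],[3,-2,1]] U=[[1,-2,-1],[0,3,0],[0,0,-2]]

  r1 -= -3·r0 → [0,3,0]
  r2 -= 3·r0 → [0,-6,-2]
  r2 -= -2·r1 → [0,0,-2]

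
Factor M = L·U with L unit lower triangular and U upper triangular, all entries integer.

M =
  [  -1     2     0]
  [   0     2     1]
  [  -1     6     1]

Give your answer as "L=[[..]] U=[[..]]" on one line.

  row1 -= 0·row0 → [0,2,1]
  row2 -= 1·row0 → [0,4,1]
  row2 -= 2·row1 → [0,0,-1]

L=[[1,0,0],[0,1,0],[1,2,1]] U=[[-1,2,0],[0,2,1],[0,0,-1]]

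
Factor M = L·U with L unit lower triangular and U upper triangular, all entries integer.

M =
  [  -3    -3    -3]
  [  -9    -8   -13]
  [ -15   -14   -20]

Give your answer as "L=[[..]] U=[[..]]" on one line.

L=[[1,0,0],[3,1,0],[5,1,1]] U=[[-3,-3,-3],[0,1,-4],[0,0,-1]]

  row1 -= 3·row0 → [0,1,-4]
  row2 -= 5·row0 → [0,1,-5]
  row2 -= 1·row1 → [0,0,-1]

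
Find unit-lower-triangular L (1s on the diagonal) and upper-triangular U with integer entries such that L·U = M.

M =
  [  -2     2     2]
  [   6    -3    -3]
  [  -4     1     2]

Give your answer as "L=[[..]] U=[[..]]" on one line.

  row1 -= -3·row0 → [0,3,3]
  row2 -= 2·row0 → [0,-3,-2]
  row2 -= -1·row1 → [0,0,1]

L=[[1,0,0],[-3,1,0],[2,-1,1]] U=[[-2,2,2],[0,3,3],[0,0,1]]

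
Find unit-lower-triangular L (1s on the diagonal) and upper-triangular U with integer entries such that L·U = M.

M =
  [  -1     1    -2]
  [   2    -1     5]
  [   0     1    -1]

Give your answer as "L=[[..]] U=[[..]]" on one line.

  row1 -= -2·row0 → [0,1,1]
  row2 -= 0·row0 → [0,1,-1]
  row2 -= 1·row1 → [0,0,-2]

L=[[1,0,0],[-2,1,0],[0,1,1]] U=[[-1,1,-2],[0,1,1],[0,0,-2]]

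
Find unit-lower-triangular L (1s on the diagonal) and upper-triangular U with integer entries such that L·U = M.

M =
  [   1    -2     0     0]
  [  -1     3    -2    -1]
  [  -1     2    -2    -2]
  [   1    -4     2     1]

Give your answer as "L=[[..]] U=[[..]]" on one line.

L=[[1,0,0,0],[-1,1,0,0],[-1,0,1,0],[1,-2,1,1]] U=[[1,-2,0,0],[0,1,-2,-1],[0,0,-2,-2],[0,0,0,1]]

  row1 -= -1·row0 → [0,1,-2,-1]
  row2 -= -1·row0 → [0,0,-2,-2]
  row3 -= 1·row0 → [0,-2,2,1]
  row2 -= 0·row1 → [0,0,-2,-2]
  row3 -= -2·row1 → [0,0,-2,-1]
  row3 -= 1·row2 → [0,0,0,1]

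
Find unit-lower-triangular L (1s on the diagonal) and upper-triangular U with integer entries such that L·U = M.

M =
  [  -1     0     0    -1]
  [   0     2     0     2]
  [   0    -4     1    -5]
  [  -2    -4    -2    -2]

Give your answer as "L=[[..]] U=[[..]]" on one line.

  R1 -= 0·R0 → [0,2,0,2]
  R2 -= 0·R0 → [0,-4,1,-5]
  R3 -= 2·R0 → [0,-4,-2,0]
  R2 -= -2·R1 → [0,0,1,-1]
  R3 -= -2·R1 → [0,0,-2,4]
  R3 -= -2·R2 → [0,0,0,2]

L=[[1,0,0,0],[0,1,0,0],[0,-2,1,0],[2,-2,-2,1]] U=[[-1,0,0,-1],[0,2,0,2],[0,0,1,-1],[0,0,0,2]]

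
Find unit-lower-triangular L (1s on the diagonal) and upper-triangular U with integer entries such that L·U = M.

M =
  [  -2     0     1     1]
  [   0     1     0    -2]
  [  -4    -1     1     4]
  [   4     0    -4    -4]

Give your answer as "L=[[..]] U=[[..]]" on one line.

L=[[1,0,0,0],[0,1,0,0],[2,-1,1,0],[-2,0,2,1]] U=[[-2,0,1,1],[0,1,0,-2],[0,0,-1,0],[0,0,0,-2]]

  row1 -= 0·row0 → [0,1,0,-2]
  row2 -= 2·row0 → [0,-1,-1,2]
  row3 -= -2·row0 → [0,0,-2,-2]
  row2 -= -1·row1 → [0,0,-1,0]
  row3 -= 0·row1 → [0,0,-2,-2]
  row3 -= 2·row2 → [0,0,0,-2]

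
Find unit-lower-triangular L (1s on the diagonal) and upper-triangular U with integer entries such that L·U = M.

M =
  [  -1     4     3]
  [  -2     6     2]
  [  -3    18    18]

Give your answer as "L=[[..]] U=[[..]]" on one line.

  row1 -= 2·row0 → [0,-2,-4]
  row2 -= 3·row0 → [0,6,9]
  row2 -= -3·row1 → [0,0,-3]

L=[[1,0,0],[2,1,0],[3,-3,1]] U=[[-1,4,3],[0,-2,-4],[0,0,-3]]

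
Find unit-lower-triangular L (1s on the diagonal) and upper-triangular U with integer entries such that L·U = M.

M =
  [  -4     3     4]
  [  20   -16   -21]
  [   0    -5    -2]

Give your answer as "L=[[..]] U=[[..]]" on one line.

  row1 -= -5·row0 → [0,-1,-1]
  row2 -= 0·row0 → [0,-5,-2]
  row2 -= 5·row1 → [0,0,3]

L=[[1,0,0],[-5,1,0],[0,5,1]] U=[[-4,3,4],[0,-1,-1],[0,0,3]]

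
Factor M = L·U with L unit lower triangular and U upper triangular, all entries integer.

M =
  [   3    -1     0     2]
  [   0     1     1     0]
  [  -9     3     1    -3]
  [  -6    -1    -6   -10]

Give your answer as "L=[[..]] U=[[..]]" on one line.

L=[[1,0,0,0],[0,1,0,0],[-3,0,1,0],[-2,-3,-3,1]] U=[[3,-1,0,2],[0,1,1,0],[0,0,1,3],[0,0,0,3]]

  row1 -= 0·row0 → [0,1,1,0]
  row2 -= -3·row0 → [0,0,1,3]
  row3 -= -2·row0 → [0,-3,-6,-6]
  row2 -= 0·row1 → [0,0,1,3]
  row3 -= -3·row1 → [0,0,-3,-6]
  row3 -= -3·row2 → [0,0,0,3]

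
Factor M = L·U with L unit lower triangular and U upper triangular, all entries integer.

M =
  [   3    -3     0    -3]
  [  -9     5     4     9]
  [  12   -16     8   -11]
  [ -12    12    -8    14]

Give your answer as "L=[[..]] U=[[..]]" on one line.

  r1 -= -3·r0 → [0,-4,4,0]
  r2 -= 4·r0 → [0,-4,8,1]
  r3 -= -4·r0 → [0,0,-8,2]
  r2 -= 1·r1 → [0,0,4,1]
  r3 -= 0·r1 → [0,0,-8,2]
  r3 -= -2·r2 → [0,0,0,4]

L=[[1,0,0,0],[-3,1,0,0],[4,1,1,0],[-4,0,-2,1]] U=[[3,-3,0,-3],[0,-4,4,0],[0,0,4,1],[0,0,0,4]]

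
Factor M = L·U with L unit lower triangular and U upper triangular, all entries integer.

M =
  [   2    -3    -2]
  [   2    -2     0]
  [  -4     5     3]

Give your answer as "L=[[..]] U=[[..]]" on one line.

L=[[1,0,0],[1,1,0],[-2,-1,1]] U=[[2,-3,-2],[0,1,2],[0,0,1]]

  R1 -= 1·R0 → [0,1,2]
  R2 -= -2·R0 → [0,-1,-1]
  R2 -= -1·R1 → [0,0,1]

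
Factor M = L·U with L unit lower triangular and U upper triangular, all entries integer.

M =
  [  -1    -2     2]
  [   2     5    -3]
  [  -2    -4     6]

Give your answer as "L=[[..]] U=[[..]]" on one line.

  r1 -= -2·r0 → [0,1,1]
  r2 -= 2·r0 → [0,0,2]
  r2 -= 0·r1 → [0,0,2]

L=[[1,0,0],[-2,1,0],[2,0,1]] U=[[-1,-2,2],[0,1,1],[0,0,2]]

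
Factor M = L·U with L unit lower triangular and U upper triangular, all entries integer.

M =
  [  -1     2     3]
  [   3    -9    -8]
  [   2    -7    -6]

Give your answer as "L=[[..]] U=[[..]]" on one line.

  r1 -= -3·r0 → [0,-3,1]
  r2 -= -2·r0 → [0,-3,0]
  r2 -= 1·r1 → [0,0,-1]

L=[[1,0,0],[-3,1,0],[-2,1,1]] U=[[-1,2,3],[0,-3,1],[0,0,-1]]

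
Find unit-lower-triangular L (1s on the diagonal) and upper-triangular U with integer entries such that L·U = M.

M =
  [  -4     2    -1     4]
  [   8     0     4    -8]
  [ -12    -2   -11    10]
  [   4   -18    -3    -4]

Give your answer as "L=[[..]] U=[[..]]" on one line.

L=[[1,0,0,0],[-2,1,0,0],[3,-2,1,0],[-1,-4,-1,1]] U=[[-4,2,-1,4],[0,4,2,0],[0,0,-4,-2],[0,0,0,-2]]

  row1 -= -2·row0 → [0,4,2,0]
  row2 -= 3·row0 → [0,-8,-8,-2]
  row3 -= -1·row0 → [0,-16,-4,0]
  row2 -= -2·row1 → [0,0,-4,-2]
  row3 -= -4·row1 → [0,0,4,0]
  row3 -= -1·row2 → [0,0,0,-2]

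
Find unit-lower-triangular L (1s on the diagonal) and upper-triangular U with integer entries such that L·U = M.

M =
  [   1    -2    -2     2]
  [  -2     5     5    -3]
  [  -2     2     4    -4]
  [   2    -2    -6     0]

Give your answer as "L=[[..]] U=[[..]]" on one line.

  r1 -= -2·r0 → [0,1,1,1]
  r2 -= -2·r0 → [0,-2,0,0]
  r3 -= 2·r0 → [0,2,-2,-4]
  r2 -= -2·r1 → [0,0,2,2]
  r3 -= 2·r1 → [0,0,-4,-6]
  r3 -= -2·r2 → [0,0,0,-2]

L=[[1,0,0,0],[-2,1,0,0],[-2,-2,1,0],[2,2,-2,1]] U=[[1,-2,-2,2],[0,1,1,1],[0,0,2,2],[0,0,0,-2]]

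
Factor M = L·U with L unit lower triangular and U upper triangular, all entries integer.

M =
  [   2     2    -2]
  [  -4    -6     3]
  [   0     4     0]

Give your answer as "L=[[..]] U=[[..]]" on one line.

L=[[1,0,0],[-2,1,0],[0,-2,1]] U=[[2,2,-2],[0,-2,-1],[0,0,-2]]

  row1 -= -2·row0 → [0,-2,-1]
  row2 -= 0·row0 → [0,4,0]
  row2 -= -2·row1 → [0,0,-2]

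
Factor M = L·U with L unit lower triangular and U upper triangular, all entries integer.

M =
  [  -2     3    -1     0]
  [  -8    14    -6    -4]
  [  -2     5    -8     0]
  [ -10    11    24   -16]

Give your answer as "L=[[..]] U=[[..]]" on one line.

  R1 -= 4·R0 → [0,2,-2,-4]
  R2 -= 1·R0 → [0,2,-7,0]
  R3 -= 5·R0 → [0,-4,29,-16]
  R2 -= 1·R1 → [0,0,-5,4]
  R3 -= -2·R1 → [0,0,25,-24]
  R3 -= -5·R2 → [0,0,0,-4]

L=[[1,0,0,0],[4,1,0,0],[1,1,1,0],[5,-2,-5,1]] U=[[-2,3,-1,0],[0,2,-2,-4],[0,0,-5,4],[0,0,0,-4]]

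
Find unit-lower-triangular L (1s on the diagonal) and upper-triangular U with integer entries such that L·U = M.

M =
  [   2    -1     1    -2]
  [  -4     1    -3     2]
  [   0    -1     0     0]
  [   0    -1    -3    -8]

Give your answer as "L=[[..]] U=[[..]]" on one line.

L=[[1,0,0,0],[-2,1,0,0],[0,1,1,0],[0,1,-2,1]] U=[[2,-1,1,-2],[0,-1,-1,-2],[0,0,1,2],[0,0,0,-2]]

  row1 -= -2·row0 → [0,-1,-1,-2]
  row2 -= 0·row0 → [0,-1,0,0]
  row3 -= 0·row0 → [0,-1,-3,-8]
  row2 -= 1·row1 → [0,0,1,2]
  row3 -= 1·row1 → [0,0,-2,-6]
  row3 -= -2·row2 → [0,0,0,-2]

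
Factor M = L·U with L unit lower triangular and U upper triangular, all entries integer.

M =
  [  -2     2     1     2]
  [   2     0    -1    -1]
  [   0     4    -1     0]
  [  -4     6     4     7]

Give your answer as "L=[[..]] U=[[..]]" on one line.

L=[[1,0,0,0],[-1,1,0,0],[0,2,1,0],[2,1,-2,1]] U=[[-2,2,1,2],[0,2,0,1],[0,0,-1,-2],[0,0,0,-2]]

  row1 -= -1·row0 → [0,2,0,1]
  row2 -= 0·row0 → [0,4,-1,0]
  row3 -= 2·row0 → [0,2,2,3]
  row2 -= 2·row1 → [0,0,-1,-2]
  row3 -= 1·row1 → [0,0,2,2]
  row3 -= -2·row2 → [0,0,0,-2]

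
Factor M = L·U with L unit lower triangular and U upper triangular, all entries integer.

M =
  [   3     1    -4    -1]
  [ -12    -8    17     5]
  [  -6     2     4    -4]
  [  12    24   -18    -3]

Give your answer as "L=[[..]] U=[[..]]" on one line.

L=[[1,0,0,0],[-4,1,0,0],[-2,-1,1,0],[4,-5,-1,1]] U=[[3,1,-4,-1],[0,-4,1,1],[0,0,-3,-5],[0,0,0,1]]

  r1 -= -4·r0 → [0,-4,1,1]
  r2 -= -2·r0 → [0,4,-4,-6]
  r3 -= 4·r0 → [0,20,-2,1]
  r2 -= -1·r1 → [0,0,-3,-5]
  r3 -= -5·r1 → [0,0,3,6]
  r3 -= -1·r2 → [0,0,0,1]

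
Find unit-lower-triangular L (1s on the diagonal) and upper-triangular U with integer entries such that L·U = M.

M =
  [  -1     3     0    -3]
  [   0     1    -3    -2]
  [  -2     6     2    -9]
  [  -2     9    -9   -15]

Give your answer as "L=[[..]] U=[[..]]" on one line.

L=[[1,0,0,0],[0,1,0,0],[2,0,1,0],[2,3,0,1]] U=[[-1,3,0,-3],[0,1,-3,-2],[0,0,2,-3],[0,0,0,-3]]

  r1 -= 0·r0 → [0,1,-3,-2]
  r2 -= 2·r0 → [0,0,2,-3]
  r3 -= 2·r0 → [0,3,-9,-9]
  r2 -= 0·r1 → [0,0,2,-3]
  r3 -= 3·r1 → [0,0,0,-3]
  r3 -= 0·r2 → [0,0,0,-3]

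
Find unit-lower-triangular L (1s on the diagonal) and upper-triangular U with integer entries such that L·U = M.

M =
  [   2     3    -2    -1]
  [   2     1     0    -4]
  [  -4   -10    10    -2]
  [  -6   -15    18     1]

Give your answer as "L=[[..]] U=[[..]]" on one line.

  row1 -= 1·row0 → [0,-2,2,-3]
  row2 -= -2·row0 → [0,-4,6,-4]
  row3 -= -3·row0 → [0,-6,12,-2]
  row2 -= 2·row1 → [0,0,2,2]
  row3 -= 3·row1 → [0,0,6,7]
  row3 -= 3·row2 → [0,0,0,1]

L=[[1,0,0,0],[1,1,0,0],[-2,2,1,0],[-3,3,3,1]] U=[[2,3,-2,-1],[0,-2,2,-3],[0,0,2,2],[0,0,0,1]]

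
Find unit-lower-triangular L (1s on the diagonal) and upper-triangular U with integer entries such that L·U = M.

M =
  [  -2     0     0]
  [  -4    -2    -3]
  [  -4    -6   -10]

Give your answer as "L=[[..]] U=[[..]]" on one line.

L=[[1,0,0],[2,1,0],[2,3,1]] U=[[-2,0,0],[0,-2,-3],[0,0,-1]]

  R1 -= 2·R0 → [0,-2,-3]
  R2 -= 2·R0 → [0,-6,-10]
  R2 -= 3·R1 → [0,0,-1]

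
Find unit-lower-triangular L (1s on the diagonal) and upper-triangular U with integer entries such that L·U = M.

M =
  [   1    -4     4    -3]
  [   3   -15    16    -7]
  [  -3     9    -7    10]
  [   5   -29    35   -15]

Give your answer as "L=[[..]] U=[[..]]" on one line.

  row1 -= 3·row0 → [0,-3,4,2]
  row2 -= -3·row0 → [0,-3,5,1]
  row3 -= 5·row0 → [0,-9,15,0]
  row2 -= 1·row1 → [0,0,1,-1]
  row3 -= 3·row1 → [0,0,3,-6]
  row3 -= 3·row2 → [0,0,0,-3]

L=[[1,0,0,0],[3,1,0,0],[-3,1,1,0],[5,3,3,1]] U=[[1,-4,4,-3],[0,-3,4,2],[0,0,1,-1],[0,0,0,-3]]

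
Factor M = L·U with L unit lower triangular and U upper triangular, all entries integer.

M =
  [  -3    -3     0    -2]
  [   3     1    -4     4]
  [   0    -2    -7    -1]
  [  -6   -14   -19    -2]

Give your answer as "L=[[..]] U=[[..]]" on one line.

  row1 -= -1·row0 → [0,-2,-4,2]
  row2 -= 0·row0 → [0,-2,-7,-1]
  row3 -= 2·row0 → [0,-8,-19,2]
  row2 -= 1·row1 → [0,0,-3,-3]
  row3 -= 4·row1 → [0,0,-3,-6]
  row3 -= 1·row2 → [0,0,0,-3]

L=[[1,0,0,0],[-1,1,0,0],[0,1,1,0],[2,4,1,1]] U=[[-3,-3,0,-2],[0,-2,-4,2],[0,0,-3,-3],[0,0,0,-3]]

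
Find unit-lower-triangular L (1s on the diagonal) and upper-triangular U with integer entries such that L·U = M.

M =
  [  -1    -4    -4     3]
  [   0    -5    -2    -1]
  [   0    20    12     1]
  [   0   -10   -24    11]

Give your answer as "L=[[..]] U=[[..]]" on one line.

L=[[1,0,0,0],[0,1,0,0],[0,-4,1,0],[0,2,-5,1]] U=[[-1,-4,-4,3],[0,-5,-2,-1],[0,0,4,-3],[0,0,0,-2]]

  R1 -= 0·R0 → [0,-5,-2,-1]
  R2 -= 0·R0 → [0,20,12,1]
  R3 -= 0·R0 → [0,-10,-24,11]
  R2 -= -4·R1 → [0,0,4,-3]
  R3 -= 2·R1 → [0,0,-20,13]
  R3 -= -5·R2 → [0,0,0,-2]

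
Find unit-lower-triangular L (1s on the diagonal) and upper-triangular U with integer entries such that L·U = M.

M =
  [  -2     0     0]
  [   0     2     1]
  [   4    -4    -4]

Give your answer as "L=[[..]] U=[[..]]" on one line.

  r1 -= 0·r0 → [0,2,1]
  r2 -= -2·r0 → [0,-4,-4]
  r2 -= -2·r1 → [0,0,-2]

L=[[1,0,0],[0,1,0],[-2,-2,1]] U=[[-2,0,0],[0,2,1],[0,0,-2]]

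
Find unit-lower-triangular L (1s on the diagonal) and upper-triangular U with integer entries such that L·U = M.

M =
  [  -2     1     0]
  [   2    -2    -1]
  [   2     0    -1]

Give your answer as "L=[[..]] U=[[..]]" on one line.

  row1 -= -1·row0 → [0,-1,-1]
  row2 -= -1·row0 → [0,1,-1]
  row2 -= -1·row1 → [0,0,-2]

L=[[1,0,0],[-1,1,0],[-1,-1,1]] U=[[-2,1,0],[0,-1,-1],[0,0,-2]]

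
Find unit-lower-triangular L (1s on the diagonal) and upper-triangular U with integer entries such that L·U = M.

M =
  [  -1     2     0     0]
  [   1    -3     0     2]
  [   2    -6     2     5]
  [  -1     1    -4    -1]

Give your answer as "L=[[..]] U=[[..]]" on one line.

  row1 -= -1·row0 → [0,-1,0,2]
  row2 -= -2·row0 → [0,-2,2,5]
  row3 -= 1·row0 → [0,-1,-4,-1]
  row2 -= 2·row1 → [0,0,2,1]
  row3 -= 1·row1 → [0,0,-4,-3]
  row3 -= -2·row2 → [0,0,0,-1]

L=[[1,0,0,0],[-1,1,0,0],[-2,2,1,0],[1,1,-2,1]] U=[[-1,2,0,0],[0,-1,0,2],[0,0,2,1],[0,0,0,-1]]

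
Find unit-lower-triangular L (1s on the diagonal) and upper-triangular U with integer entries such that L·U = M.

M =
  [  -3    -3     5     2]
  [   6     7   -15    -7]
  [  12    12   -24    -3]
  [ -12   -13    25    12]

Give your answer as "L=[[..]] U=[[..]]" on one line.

  r1 -= -2·r0 → [0,1,-5,-3]
  r2 -= -4·r0 → [0,0,-4,5]
  r3 -= 4·r0 → [0,-1,5,4]
  r2 -= 0·r1 → [0,0,-4,5]
  r3 -= -1·r1 → [0,0,0,1]
  r3 -= 0·r2 → [0,0,0,1]

L=[[1,0,0,0],[-2,1,0,0],[-4,0,1,0],[4,-1,0,1]] U=[[-3,-3,5,2],[0,1,-5,-3],[0,0,-4,5],[0,0,0,1]]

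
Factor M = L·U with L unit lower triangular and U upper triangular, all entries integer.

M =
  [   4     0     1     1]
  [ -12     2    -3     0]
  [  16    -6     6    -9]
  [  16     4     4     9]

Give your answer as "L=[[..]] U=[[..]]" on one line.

  row1 -= -3·row0 → [0,2,0,3]
  row2 -= 4·row0 → [0,-6,2,-13]
  row3 -= 4·row0 → [0,4,0,5]
  row2 -= -3·row1 → [0,0,2,-4]
  row3 -= 2·row1 → [0,0,0,-1]
  row3 -= 0·row2 → [0,0,0,-1]

L=[[1,0,0,0],[-3,1,0,0],[4,-3,1,0],[4,2,0,1]] U=[[4,0,1,1],[0,2,0,3],[0,0,2,-4],[0,0,0,-1]]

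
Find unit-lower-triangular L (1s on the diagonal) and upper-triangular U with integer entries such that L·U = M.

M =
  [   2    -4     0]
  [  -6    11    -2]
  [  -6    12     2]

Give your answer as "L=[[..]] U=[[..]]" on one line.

L=[[1,0,0],[-3,1,0],[-3,0,1]] U=[[2,-4,0],[0,-1,-2],[0,0,2]]

  row1 -= -3·row0 → [0,-1,-2]
  row2 -= -3·row0 → [0,0,2]
  row2 -= 0·row1 → [0,0,2]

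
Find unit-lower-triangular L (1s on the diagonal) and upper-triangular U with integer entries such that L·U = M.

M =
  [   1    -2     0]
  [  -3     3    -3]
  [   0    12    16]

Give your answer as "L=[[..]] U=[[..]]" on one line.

  R1 -= -3·R0 → [0,-3,-3]
  R2 -= 0·R0 → [0,12,16]
  R2 -= -4·R1 → [0,0,4]

L=[[1,0,0],[-3,1,0],[0,-4,1]] U=[[1,-2,0],[0,-3,-3],[0,0,4]]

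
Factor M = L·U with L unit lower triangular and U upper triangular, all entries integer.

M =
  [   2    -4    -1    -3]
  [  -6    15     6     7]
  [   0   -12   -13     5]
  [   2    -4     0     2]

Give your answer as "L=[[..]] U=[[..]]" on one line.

  R1 -= -3·R0 → [0,3,3,-2]
  R2 -= 0·R0 → [0,-12,-13,5]
  R3 -= 1·R0 → [0,0,1,5]
  R2 -= -4·R1 → [0,0,-1,-3]
  R3 -= 0·R1 → [0,0,1,5]
  R3 -= -1·R2 → [0,0,0,2]

L=[[1,0,0,0],[-3,1,0,0],[0,-4,1,0],[1,0,-1,1]] U=[[2,-4,-1,-3],[0,3,3,-2],[0,0,-1,-3],[0,0,0,2]]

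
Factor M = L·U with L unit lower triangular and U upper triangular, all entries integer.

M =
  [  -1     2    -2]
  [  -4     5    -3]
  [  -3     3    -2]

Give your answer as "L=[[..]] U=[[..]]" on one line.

  R1 -= 4·R0 → [0,-3,5]
  R2 -= 3·R0 → [0,-3,4]
  R2 -= 1·R1 → [0,0,-1]

L=[[1,0,0],[4,1,0],[3,1,1]] U=[[-1,2,-2],[0,-3,5],[0,0,-1]]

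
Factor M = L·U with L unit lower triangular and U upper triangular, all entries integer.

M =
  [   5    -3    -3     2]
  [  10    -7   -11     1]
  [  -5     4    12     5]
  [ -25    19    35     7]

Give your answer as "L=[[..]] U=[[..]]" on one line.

L=[[1,0,0,0],[2,1,0,0],[-1,-1,1,0],[-5,-4,0,1]] U=[[5,-3,-3,2],[0,-1,-5,-3],[0,0,4,4],[0,0,0,5]]

  r1 -= 2·r0 → [0,-1,-5,-3]
  r2 -= -1·r0 → [0,1,9,7]
  r3 -= -5·r0 → [0,4,20,17]
  r2 -= -1·r1 → [0,0,4,4]
  r3 -= -4·r1 → [0,0,0,5]
  r3 -= 0·r2 → [0,0,0,5]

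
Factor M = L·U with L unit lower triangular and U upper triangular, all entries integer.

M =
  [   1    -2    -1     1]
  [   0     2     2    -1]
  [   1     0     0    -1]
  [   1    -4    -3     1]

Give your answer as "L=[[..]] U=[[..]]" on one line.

  R1 -= 0·R0 → [0,2,2,-1]
  R2 -= 1·R0 → [0,2,1,-2]
  R3 -= 1·R0 → [0,-2,-2,0]
  R2 -= 1·R1 → [0,0,-1,-1]
  R3 -= -1·R1 → [0,0,0,-1]
  R3 -= 0·R2 → [0,0,0,-1]

L=[[1,0,0,0],[0,1,0,0],[1,1,1,0],[1,-1,0,1]] U=[[1,-2,-1,1],[0,2,2,-1],[0,0,-1,-1],[0,0,0,-1]]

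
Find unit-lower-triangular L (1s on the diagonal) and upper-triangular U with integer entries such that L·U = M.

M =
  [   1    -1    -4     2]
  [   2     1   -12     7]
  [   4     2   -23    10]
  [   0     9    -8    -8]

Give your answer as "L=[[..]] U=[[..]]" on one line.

  R1 -= 2·R0 → [0,3,-4,3]
  R2 -= 4·R0 → [0,6,-7,2]
  R3 -= 0·R0 → [0,9,-8,-8]
  R2 -= 2·R1 → [0,0,1,-4]
  R3 -= 3·R1 → [0,0,4,-17]
  R3 -= 4·R2 → [0,0,0,-1]

L=[[1,0,0,0],[2,1,0,0],[4,2,1,0],[0,3,4,1]] U=[[1,-1,-4,2],[0,3,-4,3],[0,0,1,-4],[0,0,0,-1]]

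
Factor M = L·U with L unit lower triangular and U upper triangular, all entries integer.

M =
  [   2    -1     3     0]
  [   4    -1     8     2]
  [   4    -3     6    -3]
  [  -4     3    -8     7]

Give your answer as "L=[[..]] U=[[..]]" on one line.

L=[[1,0,0,0],[2,1,0,0],[2,-1,1,0],[-2,1,-2,1]] U=[[2,-1,3,0],[0,1,2,2],[0,0,2,-1],[0,0,0,3]]

  r1 -= 2·r0 → [0,1,2,2]
  r2 -= 2·r0 → [0,-1,0,-3]
  r3 -= -2·r0 → [0,1,-2,7]
  r2 -= -1·r1 → [0,0,2,-1]
  r3 -= 1·r1 → [0,0,-4,5]
  r3 -= -2·r2 → [0,0,0,3]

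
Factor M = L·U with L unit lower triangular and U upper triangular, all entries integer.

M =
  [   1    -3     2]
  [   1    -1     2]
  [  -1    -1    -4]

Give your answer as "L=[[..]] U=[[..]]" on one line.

L=[[1,0,0],[1,1,0],[-1,-2,1]] U=[[1,-3,2],[0,2,0],[0,0,-2]]

  R1 -= 1·R0 → [0,2,0]
  R2 -= -1·R0 → [0,-4,-2]
  R2 -= -2·R1 → [0,0,-2]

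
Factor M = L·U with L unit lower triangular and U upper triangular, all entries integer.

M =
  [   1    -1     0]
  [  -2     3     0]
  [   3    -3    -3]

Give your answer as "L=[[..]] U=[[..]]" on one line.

L=[[1,0,0],[-2,1,0],[3,0,1]] U=[[1,-1,0],[0,1,0],[0,0,-3]]

  R1 -= -2·R0 → [0,1,0]
  R2 -= 3·R0 → [0,0,-3]
  R2 -= 0·R1 → [0,0,-3]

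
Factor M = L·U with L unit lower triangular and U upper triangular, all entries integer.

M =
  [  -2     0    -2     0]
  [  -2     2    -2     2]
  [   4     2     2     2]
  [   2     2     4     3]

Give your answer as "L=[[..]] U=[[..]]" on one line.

L=[[1,0,0,0],[1,1,0,0],[-2,1,1,0],[-1,1,-1,1]] U=[[-2,0,-2,0],[0,2,0,2],[0,0,-2,0],[0,0,0,1]]

  r1 -= 1·r0 → [0,2,0,2]
  r2 -= -2·r0 → [0,2,-2,2]
  r3 -= -1·r0 → [0,2,2,3]
  r2 -= 1·r1 → [0,0,-2,0]
  r3 -= 1·r1 → [0,0,2,1]
  r3 -= -1·r2 → [0,0,0,1]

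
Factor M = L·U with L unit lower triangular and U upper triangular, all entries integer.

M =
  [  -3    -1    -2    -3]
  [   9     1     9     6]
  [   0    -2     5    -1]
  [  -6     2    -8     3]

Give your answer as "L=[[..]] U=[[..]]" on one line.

L=[[1,0,0,0],[-3,1,0,0],[0,1,1,0],[2,-2,1,1]] U=[[-3,-1,-2,-3],[0,-2,3,-3],[0,0,2,2],[0,0,0,1]]

  row1 -= -3·row0 → [0,-2,3,-3]
  row2 -= 0·row0 → [0,-2,5,-1]
  row3 -= 2·row0 → [0,4,-4,9]
  row2 -= 1·row1 → [0,0,2,2]
  row3 -= -2·row1 → [0,0,2,3]
  row3 -= 1·row2 → [0,0,0,1]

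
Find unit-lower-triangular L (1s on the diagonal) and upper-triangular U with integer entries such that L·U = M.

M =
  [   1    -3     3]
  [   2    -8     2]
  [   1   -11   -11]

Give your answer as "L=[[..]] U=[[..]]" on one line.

L=[[1,0,0],[2,1,0],[1,4,1]] U=[[1,-3,3],[0,-2,-4],[0,0,2]]

  row1 -= 2·row0 → [0,-2,-4]
  row2 -= 1·row0 → [0,-8,-14]
  row2 -= 4·row1 → [0,0,2]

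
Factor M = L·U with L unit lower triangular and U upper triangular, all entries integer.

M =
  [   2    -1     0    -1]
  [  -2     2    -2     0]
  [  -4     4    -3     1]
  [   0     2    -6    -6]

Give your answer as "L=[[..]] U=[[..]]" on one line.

L=[[1,0,0,0],[-1,1,0,0],[-2,2,1,0],[0,2,-2,1]] U=[[2,-1,0,-1],[0,1,-2,-1],[0,0,1,1],[0,0,0,-2]]

  row1 -= -1·row0 → [0,1,-2,-1]
  row2 -= -2·row0 → [0,2,-3,-1]
  row3 -= 0·row0 → [0,2,-6,-6]
  row2 -= 2·row1 → [0,0,1,1]
  row3 -= 2·row1 → [0,0,-2,-4]
  row3 -= -2·row2 → [0,0,0,-2]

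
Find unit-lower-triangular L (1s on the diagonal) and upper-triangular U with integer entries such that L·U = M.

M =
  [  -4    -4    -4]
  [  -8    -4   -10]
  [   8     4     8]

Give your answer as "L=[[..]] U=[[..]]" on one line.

L=[[1,0,0],[2,1,0],[-2,-1,1]] U=[[-4,-4,-4],[0,4,-2],[0,0,-2]]

  r1 -= 2·r0 → [0,4,-2]
  r2 -= -2·r0 → [0,-4,0]
  r2 -= -1·r1 → [0,0,-2]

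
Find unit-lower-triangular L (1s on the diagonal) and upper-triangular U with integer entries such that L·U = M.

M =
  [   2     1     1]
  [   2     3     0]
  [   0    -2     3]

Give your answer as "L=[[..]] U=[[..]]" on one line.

L=[[1,0,0],[1,1,0],[0,-1,1]] U=[[2,1,1],[0,2,-1],[0,0,2]]

  row1 -= 1·row0 → [0,2,-1]
  row2 -= 0·row0 → [0,-2,3]
  row2 -= -1·row1 → [0,0,2]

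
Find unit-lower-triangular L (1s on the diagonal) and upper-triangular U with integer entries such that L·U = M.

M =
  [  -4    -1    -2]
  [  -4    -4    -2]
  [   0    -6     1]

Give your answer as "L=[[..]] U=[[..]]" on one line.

  R1 -= 1·R0 → [0,-3,0]
  R2 -= 0·R0 → [0,-6,1]
  R2 -= 2·R1 → [0,0,1]

L=[[1,0,0],[1,1,0],[0,2,1]] U=[[-4,-1,-2],[0,-3,0],[0,0,1]]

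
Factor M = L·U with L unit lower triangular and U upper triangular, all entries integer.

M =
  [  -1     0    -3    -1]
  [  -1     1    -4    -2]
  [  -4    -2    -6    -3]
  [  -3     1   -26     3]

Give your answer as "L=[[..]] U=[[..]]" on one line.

  R1 -= 1·R0 → [0,1,-1,-1]
  R2 -= 4·R0 → [0,-2,6,1]
  R3 -= 3·R0 → [0,1,-17,6]
  R2 -= -2·R1 → [0,0,4,-1]
  R3 -= 1·R1 → [0,0,-16,7]
  R3 -= -4·R2 → [0,0,0,3]

L=[[1,0,0,0],[1,1,0,0],[4,-2,1,0],[3,1,-4,1]] U=[[-1,0,-3,-1],[0,1,-1,-1],[0,0,4,-1],[0,0,0,3]]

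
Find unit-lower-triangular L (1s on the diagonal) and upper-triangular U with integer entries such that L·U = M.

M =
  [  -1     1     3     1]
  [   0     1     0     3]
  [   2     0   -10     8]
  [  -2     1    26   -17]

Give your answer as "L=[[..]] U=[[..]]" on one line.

  R1 -= 0·R0 → [0,1,0,3]
  R2 -= -2·R0 → [0,2,-4,10]
  R3 -= 2·R0 → [0,-1,20,-19]
  R2 -= 2·R1 → [0,0,-4,4]
  R3 -= -1·R1 → [0,0,20,-16]
  R3 -= -5·R2 → [0,0,0,4]

L=[[1,0,0,0],[0,1,0,0],[-2,2,1,0],[2,-1,-5,1]] U=[[-1,1,3,1],[0,1,0,3],[0,0,-4,4],[0,0,0,4]]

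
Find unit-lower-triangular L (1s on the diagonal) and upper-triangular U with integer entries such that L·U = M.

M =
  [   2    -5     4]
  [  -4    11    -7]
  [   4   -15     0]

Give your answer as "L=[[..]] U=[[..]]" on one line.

  R1 -= -2·R0 → [0,1,1]
  R2 -= 2·R0 → [0,-5,-8]
  R2 -= -5·R1 → [0,0,-3]

L=[[1,0,0],[-2,1,0],[2,-5,1]] U=[[2,-5,4],[0,1,1],[0,0,-3]]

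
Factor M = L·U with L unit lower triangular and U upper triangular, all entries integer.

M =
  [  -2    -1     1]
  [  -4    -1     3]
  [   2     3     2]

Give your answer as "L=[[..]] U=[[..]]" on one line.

L=[[1,0,0],[2,1,0],[-1,2,1]] U=[[-2,-1,1],[0,1,1],[0,0,1]]

  row1 -= 2·row0 → [0,1,1]
  row2 -= -1·row0 → [0,2,3]
  row2 -= 2·row1 → [0,0,1]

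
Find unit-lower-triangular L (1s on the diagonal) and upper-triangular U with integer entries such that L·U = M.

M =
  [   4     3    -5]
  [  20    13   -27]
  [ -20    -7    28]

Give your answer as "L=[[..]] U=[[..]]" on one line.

L=[[1,0,0],[5,1,0],[-5,-4,1]] U=[[4,3,-5],[0,-2,-2],[0,0,-5]]

  R1 -= 5·R0 → [0,-2,-2]
  R2 -= -5·R0 → [0,8,3]
  R2 -= -4·R1 → [0,0,-5]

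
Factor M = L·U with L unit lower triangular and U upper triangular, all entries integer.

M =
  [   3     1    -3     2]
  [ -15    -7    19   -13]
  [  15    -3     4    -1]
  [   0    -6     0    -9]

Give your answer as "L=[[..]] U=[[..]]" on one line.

  r1 -= -5·r0 → [0,-2,4,-3]
  r2 -= 5·r0 → [0,-8,19,-11]
  r3 -= 0·r0 → [0,-6,0,-9]
  r2 -= 4·r1 → [0,0,3,1]
  r3 -= 3·r1 → [0,0,-12,0]
  r3 -= -4·r2 → [0,0,0,4]

L=[[1,0,0,0],[-5,1,0,0],[5,4,1,0],[0,3,-4,1]] U=[[3,1,-3,2],[0,-2,4,-3],[0,0,3,1],[0,0,0,4]]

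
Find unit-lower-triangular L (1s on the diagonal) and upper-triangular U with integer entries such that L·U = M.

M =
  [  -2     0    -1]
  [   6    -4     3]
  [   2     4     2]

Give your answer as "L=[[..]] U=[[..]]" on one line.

L=[[1,0,0],[-3,1,0],[-1,-1,1]] U=[[-2,0,-1],[0,-4,0],[0,0,1]]

  r1 -= -3·r0 → [0,-4,0]
  r2 -= -1·r0 → [0,4,1]
  r2 -= -1·r1 → [0,0,1]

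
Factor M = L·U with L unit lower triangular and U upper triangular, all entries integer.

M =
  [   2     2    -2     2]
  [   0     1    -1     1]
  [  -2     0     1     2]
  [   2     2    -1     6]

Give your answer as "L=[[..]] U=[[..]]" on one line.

  row1 -= 0·row0 → [0,1,-1,1]
  row2 -= -1·row0 → [0,2,-1,4]
  row3 -= 1·row0 → [0,0,1,4]
  row2 -= 2·row1 → [0,0,1,2]
  row3 -= 0·row1 → [0,0,1,4]
  row3 -= 1·row2 → [0,0,0,2]

L=[[1,0,0,0],[0,1,0,0],[-1,2,1,0],[1,0,1,1]] U=[[2,2,-2,2],[0,1,-1,1],[0,0,1,2],[0,0,0,2]]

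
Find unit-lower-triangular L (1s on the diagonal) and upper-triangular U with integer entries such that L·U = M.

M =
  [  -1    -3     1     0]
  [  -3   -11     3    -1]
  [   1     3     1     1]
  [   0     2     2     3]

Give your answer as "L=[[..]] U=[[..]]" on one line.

L=[[1,0,0,0],[3,1,0,0],[-1,0,1,0],[0,-1,1,1]] U=[[-1,-3,1,0],[0,-2,0,-1],[0,0,2,1],[0,0,0,1]]

  r1 -= 3·r0 → [0,-2,0,-1]
  r2 -= -1·r0 → [0,0,2,1]
  r3 -= 0·r0 → [0,2,2,3]
  r2 -= 0·r1 → [0,0,2,1]
  r3 -= -1·r1 → [0,0,2,2]
  r3 -= 1·r2 → [0,0,0,1]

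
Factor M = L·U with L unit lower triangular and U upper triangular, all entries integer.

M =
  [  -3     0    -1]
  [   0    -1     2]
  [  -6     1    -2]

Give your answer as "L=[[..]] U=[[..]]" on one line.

L=[[1,0,0],[0,1,0],[2,-1,1]] U=[[-3,0,-1],[0,-1,2],[0,0,2]]

  row1 -= 0·row0 → [0,-1,2]
  row2 -= 2·row0 → [0,1,0]
  row2 -= -1·row1 → [0,0,2]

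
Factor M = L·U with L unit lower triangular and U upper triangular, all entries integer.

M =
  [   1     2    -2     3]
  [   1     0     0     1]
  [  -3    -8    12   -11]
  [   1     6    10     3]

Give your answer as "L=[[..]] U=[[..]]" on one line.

L=[[1,0,0,0],[1,1,0,0],[-3,1,1,0],[1,-2,4,1]] U=[[1,2,-2,3],[0,-2,2,-2],[0,0,4,0],[0,0,0,-4]]

  R1 -= 1·R0 → [0,-2,2,-2]
  R2 -= -3·R0 → [0,-2,6,-2]
  R3 -= 1·R0 → [0,4,12,0]
  R2 -= 1·R1 → [0,0,4,0]
  R3 -= -2·R1 → [0,0,16,-4]
  R3 -= 4·R2 → [0,0,0,-4]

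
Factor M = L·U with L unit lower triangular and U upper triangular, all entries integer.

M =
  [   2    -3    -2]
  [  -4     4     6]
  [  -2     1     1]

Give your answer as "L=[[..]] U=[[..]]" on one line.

L=[[1,0,0],[-2,1,0],[-1,1,1]] U=[[2,-3,-2],[0,-2,2],[0,0,-3]]

  R1 -= -2·R0 → [0,-2,2]
  R2 -= -1·R0 → [0,-2,-1]
  R2 -= 1·R1 → [0,0,-3]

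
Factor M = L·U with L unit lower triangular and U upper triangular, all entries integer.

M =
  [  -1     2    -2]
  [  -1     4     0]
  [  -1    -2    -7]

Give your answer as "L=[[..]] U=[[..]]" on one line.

L=[[1,0,0],[1,1,0],[1,-2,1]] U=[[-1,2,-2],[0,2,2],[0,0,-1]]

  row1 -= 1·row0 → [0,2,2]
  row2 -= 1·row0 → [0,-4,-5]
  row2 -= -2·row1 → [0,0,-1]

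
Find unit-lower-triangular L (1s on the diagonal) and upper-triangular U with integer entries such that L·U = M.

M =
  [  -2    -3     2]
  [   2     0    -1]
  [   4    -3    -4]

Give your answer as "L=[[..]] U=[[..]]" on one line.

  R1 -= -1·R0 → [0,-3,1]
  R2 -= -2·R0 → [0,-9,0]
  R2 -= 3·R1 → [0,0,-3]

L=[[1,0,0],[-1,1,0],[-2,3,1]] U=[[-2,-3,2],[0,-3,1],[0,0,-3]]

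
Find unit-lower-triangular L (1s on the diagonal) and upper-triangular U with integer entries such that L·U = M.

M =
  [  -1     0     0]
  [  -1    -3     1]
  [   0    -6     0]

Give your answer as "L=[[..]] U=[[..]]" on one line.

L=[[1,0,0],[1,1,0],[0,2,1]] U=[[-1,0,0],[0,-3,1],[0,0,-2]]

  r1 -= 1·r0 → [0,-3,1]
  r2 -= 0·r0 → [0,-6,0]
  r2 -= 2·r1 → [0,0,-2]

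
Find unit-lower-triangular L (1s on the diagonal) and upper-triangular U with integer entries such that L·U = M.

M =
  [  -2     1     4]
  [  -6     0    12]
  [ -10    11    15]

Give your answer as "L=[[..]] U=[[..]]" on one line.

  R1 -= 3·R0 → [0,-3,0]
  R2 -= 5·R0 → [0,6,-5]
  R2 -= -2·R1 → [0,0,-5]

L=[[1,0,0],[3,1,0],[5,-2,1]] U=[[-2,1,4],[0,-3,0],[0,0,-5]]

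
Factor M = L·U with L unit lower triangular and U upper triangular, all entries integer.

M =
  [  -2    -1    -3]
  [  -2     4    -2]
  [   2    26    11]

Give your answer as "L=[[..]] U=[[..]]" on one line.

  r1 -= 1·r0 → [0,5,1]
  r2 -= -1·r0 → [0,25,8]
  r2 -= 5·r1 → [0,0,3]

L=[[1,0,0],[1,1,0],[-1,5,1]] U=[[-2,-1,-3],[0,5,1],[0,0,3]]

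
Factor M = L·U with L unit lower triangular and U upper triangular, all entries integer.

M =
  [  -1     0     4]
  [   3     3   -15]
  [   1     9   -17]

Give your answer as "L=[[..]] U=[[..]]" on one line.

L=[[1,0,0],[-3,1,0],[-1,3,1]] U=[[-1,0,4],[0,3,-3],[0,0,-4]]

  r1 -= -3·r0 → [0,3,-3]
  r2 -= -1·r0 → [0,9,-13]
  r2 -= 3·r1 → [0,0,-4]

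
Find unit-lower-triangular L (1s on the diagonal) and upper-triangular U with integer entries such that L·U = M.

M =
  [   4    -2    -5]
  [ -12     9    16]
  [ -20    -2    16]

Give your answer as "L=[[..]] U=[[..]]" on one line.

L=[[1,0,0],[-3,1,0],[-5,-4,1]] U=[[4,-2,-5],[0,3,1],[0,0,-5]]

  r1 -= -3·r0 → [0,3,1]
  r2 -= -5·r0 → [0,-12,-9]
  r2 -= -4·r1 → [0,0,-5]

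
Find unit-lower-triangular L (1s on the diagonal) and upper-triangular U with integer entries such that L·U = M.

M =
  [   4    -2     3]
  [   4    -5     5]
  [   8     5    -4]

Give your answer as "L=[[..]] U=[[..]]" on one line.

L=[[1,0,0],[1,1,0],[2,-3,1]] U=[[4,-2,3],[0,-3,2],[0,0,-4]]

  R1 -= 1·R0 → [0,-3,2]
  R2 -= 2·R0 → [0,9,-10]
  R2 -= -3·R1 → [0,0,-4]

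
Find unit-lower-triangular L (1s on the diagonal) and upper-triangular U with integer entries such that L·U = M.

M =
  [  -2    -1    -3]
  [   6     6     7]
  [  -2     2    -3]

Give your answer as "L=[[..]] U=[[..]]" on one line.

L=[[1,0,0],[-3,1,0],[1,1,1]] U=[[-2,-1,-3],[0,3,-2],[0,0,2]]

  r1 -= -3·r0 → [0,3,-2]
  r2 -= 1·r0 → [0,3,0]
  r2 -= 1·r1 → [0,0,2]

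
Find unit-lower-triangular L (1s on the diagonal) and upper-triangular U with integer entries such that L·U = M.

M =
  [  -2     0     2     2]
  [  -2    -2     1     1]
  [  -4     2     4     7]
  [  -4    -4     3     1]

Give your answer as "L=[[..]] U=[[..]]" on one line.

  row1 -= 1·row0 → [0,-2,-1,-1]
  row2 -= 2·row0 → [0,2,0,3]
  row3 -= 2·row0 → [0,-4,-1,-3]
  row2 -= -1·row1 → [0,0,-1,2]
  row3 -= 2·row1 → [0,0,1,-1]
  row3 -= -1·row2 → [0,0,0,1]

L=[[1,0,0,0],[1,1,0,0],[2,-1,1,0],[2,2,-1,1]] U=[[-2,0,2,2],[0,-2,-1,-1],[0,0,-1,2],[0,0,0,1]]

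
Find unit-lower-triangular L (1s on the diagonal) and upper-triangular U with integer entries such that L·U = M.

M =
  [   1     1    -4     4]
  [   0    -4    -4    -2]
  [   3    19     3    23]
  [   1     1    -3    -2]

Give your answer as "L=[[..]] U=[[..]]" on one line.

L=[[1,0,0,0],[0,1,0,0],[3,-4,1,0],[1,0,-1,1]] U=[[1,1,-4,4],[0,-4,-4,-2],[0,0,-1,3],[0,0,0,-3]]

  R1 -= 0·R0 → [0,-4,-4,-2]
  R2 -= 3·R0 → [0,16,15,11]
  R3 -= 1·R0 → [0,0,1,-6]
  R2 -= -4·R1 → [0,0,-1,3]
  R3 -= 0·R1 → [0,0,1,-6]
  R3 -= -1·R2 → [0,0,0,-3]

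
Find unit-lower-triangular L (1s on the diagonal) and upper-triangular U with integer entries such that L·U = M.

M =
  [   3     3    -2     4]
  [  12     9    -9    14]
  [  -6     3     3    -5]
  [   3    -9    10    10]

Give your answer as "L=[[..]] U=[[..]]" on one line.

  row1 -= 4·row0 → [0,-3,-1,-2]
  row2 -= -2·row0 → [0,9,-1,3]
  row3 -= 1·row0 → [0,-12,12,6]
  row2 -= -3·row1 → [0,0,-4,-3]
  row3 -= 4·row1 → [0,0,16,14]
  row3 -= -4·row2 → [0,0,0,2]

L=[[1,0,0,0],[4,1,0,0],[-2,-3,1,0],[1,4,-4,1]] U=[[3,3,-2,4],[0,-3,-1,-2],[0,0,-4,-3],[0,0,0,2]]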